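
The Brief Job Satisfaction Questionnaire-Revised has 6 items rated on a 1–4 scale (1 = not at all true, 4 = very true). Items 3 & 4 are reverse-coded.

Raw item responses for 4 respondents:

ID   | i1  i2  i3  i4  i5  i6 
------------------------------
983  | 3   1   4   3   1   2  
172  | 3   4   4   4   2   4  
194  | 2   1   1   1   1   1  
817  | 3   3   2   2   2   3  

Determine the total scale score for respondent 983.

10

Respondent 983 raw: 3, 1, 4, 3, 1, 2.
Reverse-coded (reversed = (1+4) − raw = 5 − raw):
  item 1: 3
  item 2: 1
  item 3: 5 − 4 = 1
  item 4: 5 − 3 = 2
  item 5: 1
  item 6: 2
Sum = 3 + 1 + 1 + 2 + 1 + 2 = 10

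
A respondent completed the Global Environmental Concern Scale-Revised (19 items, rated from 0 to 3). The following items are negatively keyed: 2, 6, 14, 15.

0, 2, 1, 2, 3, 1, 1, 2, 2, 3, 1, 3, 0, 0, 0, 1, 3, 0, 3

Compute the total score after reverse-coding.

Reversing items 2, 6, 14, & 15 with 3 − raw:
Total = 0 + (3−2) + 1 + 2 + 3 + (3−1) + 1 + 2 + 2 + 3 + 1 + 3 + 0 + (3−0) + (3−0) + 1 + 3 + 0 + 3
      = 0 + 1 + 1 + 2 + 3 + 2 + 1 + 2 + 2 + 3 + 1 + 3 + 0 + 3 + 3 + 1 + 3 + 0 + 3 = 34

34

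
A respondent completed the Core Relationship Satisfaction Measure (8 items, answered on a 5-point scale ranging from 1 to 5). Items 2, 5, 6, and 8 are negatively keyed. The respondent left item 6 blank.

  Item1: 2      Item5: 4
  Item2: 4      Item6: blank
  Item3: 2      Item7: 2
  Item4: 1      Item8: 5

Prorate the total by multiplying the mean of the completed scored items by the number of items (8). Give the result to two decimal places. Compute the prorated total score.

13.71

Reverse-coded (on a 1–5 scale, reversed = 6 − raw):
  item 2: 6 − 4 = 2
  item 5: 6 − 4 = 2
  item 8: 6 − 5 = 1
Completed scored items (7 of 8): 2, 2, 2, 1, 2, 2, 1; sum = 12.
Person mean = 12 / 7 ≈ 1.7143
Prorated total = (12 / 7) × 8 = 13.71 (to 2 dp)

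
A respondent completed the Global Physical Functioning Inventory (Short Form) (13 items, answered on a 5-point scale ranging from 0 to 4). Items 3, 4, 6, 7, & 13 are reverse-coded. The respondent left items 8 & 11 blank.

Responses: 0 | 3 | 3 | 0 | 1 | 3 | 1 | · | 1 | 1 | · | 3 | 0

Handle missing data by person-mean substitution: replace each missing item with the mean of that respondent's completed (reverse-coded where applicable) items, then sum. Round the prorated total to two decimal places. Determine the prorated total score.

Reverse-coded (on a 0–4 scale, reversed = 4 − raw):
  item 3: 4 − 3 = 1
  item 4: 4 − 0 = 4
  item 6: 4 − 3 = 1
  item 7: 4 − 1 = 3
  item 13: 4 − 0 = 4
Completed scored items (11 of 13): 0, 3, 1, 4, 1, 1, 3, 1, 1, 3, 4; sum = 22.
Person mean = 22 / 11 ≈ 2.0000
Prorated total = (22 / 11) × 13 = 26.00 (to 2 dp)

26.00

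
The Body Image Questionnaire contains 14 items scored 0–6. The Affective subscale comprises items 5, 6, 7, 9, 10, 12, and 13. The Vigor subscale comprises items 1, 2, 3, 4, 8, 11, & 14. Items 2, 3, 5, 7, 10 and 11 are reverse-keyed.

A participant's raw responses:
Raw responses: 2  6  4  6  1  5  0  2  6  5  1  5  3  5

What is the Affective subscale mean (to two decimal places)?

4.43

Affective items: 5, 6, 7, 9, 10, 12, 13.
Of these, items 5, 7 and 10 are reverse-keyed; reversed = (0+6) − raw = 6 − raw.
  item 5: 6 − 1 = 5
  item 6: 5
  item 7: 6 − 0 = 6
  item 9: 6
  item 10: 6 − 5 = 1
  item 12: 5
  item 13: 3
Sum = 5 + 5 + 6 + 6 + 1 + 5 + 3 = 31
Mean = 31 / 7 = 4.43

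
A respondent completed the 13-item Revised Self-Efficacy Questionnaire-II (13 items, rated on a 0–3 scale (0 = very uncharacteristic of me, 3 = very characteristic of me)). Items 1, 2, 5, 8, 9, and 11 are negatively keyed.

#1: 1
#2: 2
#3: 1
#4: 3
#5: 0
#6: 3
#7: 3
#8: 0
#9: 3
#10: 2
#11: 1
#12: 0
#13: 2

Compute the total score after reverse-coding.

25

Raw sum = 21. Negatively keyed items: 1, 2, 5, 8, 9, 11; their raw sum = 7.
Each reversal replaces raw with 3 − raw, changing the total by 3 − 2·raw per item.
Total = 21 + 6·3 − 2·7 = 21 + 18 − 14 = 25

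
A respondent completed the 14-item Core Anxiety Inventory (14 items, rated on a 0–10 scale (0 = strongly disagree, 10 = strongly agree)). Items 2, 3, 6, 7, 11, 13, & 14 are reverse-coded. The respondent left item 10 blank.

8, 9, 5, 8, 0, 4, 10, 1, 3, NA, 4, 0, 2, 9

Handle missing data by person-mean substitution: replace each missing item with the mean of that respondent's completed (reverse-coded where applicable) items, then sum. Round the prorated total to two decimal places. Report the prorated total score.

Reverse-coded (reversed = (0+10) − raw = 10 − raw):
  item 2: 10 − 9 = 1
  item 3: 10 − 5 = 5
  item 6: 10 − 4 = 6
  item 7: 10 − 10 = 0
  item 11: 10 − 4 = 6
  item 13: 10 − 2 = 8
  item 14: 10 − 9 = 1
Completed scored items (13 of 14): 8, 1, 5, 8, 0, 6, 0, 1, 3, 6, 0, 8, 1; sum = 47.
Person mean = 47 / 13 ≈ 3.6154
Prorated total = (47 / 13) × 14 = 50.62 (to 2 dp)

50.62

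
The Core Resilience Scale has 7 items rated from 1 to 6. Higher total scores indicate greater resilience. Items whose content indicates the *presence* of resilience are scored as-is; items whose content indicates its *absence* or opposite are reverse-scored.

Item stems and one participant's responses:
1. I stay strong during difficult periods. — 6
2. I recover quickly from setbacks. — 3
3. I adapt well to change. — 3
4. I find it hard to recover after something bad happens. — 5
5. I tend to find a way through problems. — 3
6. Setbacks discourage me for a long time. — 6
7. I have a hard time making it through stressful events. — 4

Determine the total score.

21

Items 4, 6, 7 describe the absence/opposite of resilience → reverse-score.
reverse-coded value = 7 − response.
  item 1: 6
  item 2: 3
  item 3: 3
  item 4: 7 − 5 = 2
  item 5: 3
  item 6: 7 − 6 = 1
  item 7: 7 − 4 = 3
Total = 6 + 3 + 3 + 2 + 3 + 1 + 3 = 21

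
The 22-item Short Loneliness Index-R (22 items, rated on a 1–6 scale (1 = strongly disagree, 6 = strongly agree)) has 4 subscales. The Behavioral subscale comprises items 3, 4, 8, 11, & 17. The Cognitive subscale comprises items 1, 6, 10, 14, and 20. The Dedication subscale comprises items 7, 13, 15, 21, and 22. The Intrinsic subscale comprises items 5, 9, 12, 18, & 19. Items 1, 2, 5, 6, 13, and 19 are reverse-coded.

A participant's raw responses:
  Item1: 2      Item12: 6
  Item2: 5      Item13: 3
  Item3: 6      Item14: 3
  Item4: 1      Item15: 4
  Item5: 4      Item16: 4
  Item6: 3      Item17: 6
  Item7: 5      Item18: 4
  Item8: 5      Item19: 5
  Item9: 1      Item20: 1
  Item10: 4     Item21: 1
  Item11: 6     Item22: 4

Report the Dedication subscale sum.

Dedication items: 7, 13, 15, 21, 22.
Of these, item 13 is reverse-coded; reverse-coded value = 7 − response.
  item 7: 5
  item 13: 7 − 3 = 4
  item 15: 4
  item 21: 1
  item 22: 4
Sum = 5 + 4 + 4 + 1 + 4 = 18

18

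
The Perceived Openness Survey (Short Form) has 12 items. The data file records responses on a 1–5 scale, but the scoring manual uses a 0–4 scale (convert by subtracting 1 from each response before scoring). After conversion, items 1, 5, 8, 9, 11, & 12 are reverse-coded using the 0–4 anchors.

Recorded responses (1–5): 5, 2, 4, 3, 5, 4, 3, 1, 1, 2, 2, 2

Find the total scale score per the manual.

26

Convert to 0–4: 4, 1, 3, 2, 4, 3, 2, 0, 0, 1, 1, 1
Reverse-coded (reverse-coded value = 4 − response):
  item 1: 4 − 4 = 0
  item 5: 4 − 4 = 0
  item 8: 4 − 0 = 4
  item 9: 4 − 0 = 4
  item 11: 4 − 1 = 3
  item 12: 4 − 1 = 3
Scored: 0, 1, 3, 2, 0, 3, 2, 4, 4, 1, 3, 3
Total = 26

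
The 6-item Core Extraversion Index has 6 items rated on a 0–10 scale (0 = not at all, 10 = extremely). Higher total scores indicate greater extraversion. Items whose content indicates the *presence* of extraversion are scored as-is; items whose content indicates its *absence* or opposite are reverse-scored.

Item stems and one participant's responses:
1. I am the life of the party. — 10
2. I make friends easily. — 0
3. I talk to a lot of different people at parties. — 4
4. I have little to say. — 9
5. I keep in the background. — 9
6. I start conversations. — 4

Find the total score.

20

Items 4, 5 describe the absence/opposite of extraversion → reverse-score.
reversed = (0+10) − raw = 10 − raw.
  item 1: 10
  item 2: 0
  item 3: 4
  item 4: 10 − 9 = 1
  item 5: 10 − 9 = 1
  item 6: 4
Total = 10 + 0 + 4 + 1 + 1 + 4 = 20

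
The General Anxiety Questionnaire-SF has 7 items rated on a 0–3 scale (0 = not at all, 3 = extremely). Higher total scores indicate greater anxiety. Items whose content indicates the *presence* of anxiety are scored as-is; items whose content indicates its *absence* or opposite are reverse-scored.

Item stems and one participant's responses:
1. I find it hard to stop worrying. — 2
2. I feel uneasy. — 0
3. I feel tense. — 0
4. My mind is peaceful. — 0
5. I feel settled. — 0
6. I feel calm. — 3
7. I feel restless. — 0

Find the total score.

8

Items 4, 5, 6 describe the absence/opposite of anxiety → reverse-score.
reverse-coded value = 3 − response.
  item 1: 2
  item 2: 0
  item 3: 0
  item 4: 3 − 0 = 3
  item 5: 3 − 0 = 3
  item 6: 3 − 3 = 0
  item 7: 0
Total = 2 + 0 + 0 + 3 + 3 + 0 + 0 = 8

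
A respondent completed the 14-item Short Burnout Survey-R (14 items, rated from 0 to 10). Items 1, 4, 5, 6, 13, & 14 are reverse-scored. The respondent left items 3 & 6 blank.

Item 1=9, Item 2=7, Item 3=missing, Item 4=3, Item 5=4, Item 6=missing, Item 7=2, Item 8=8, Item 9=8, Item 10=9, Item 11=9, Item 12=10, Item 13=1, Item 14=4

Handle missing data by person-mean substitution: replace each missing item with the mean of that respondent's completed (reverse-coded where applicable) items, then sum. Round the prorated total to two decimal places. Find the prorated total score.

Reverse-coded (reversed = (0+10) − raw = 10 − raw):
  item 1: 10 − 9 = 1
  item 4: 10 − 3 = 7
  item 5: 10 − 4 = 6
  item 13: 10 − 1 = 9
  item 14: 10 − 4 = 6
Completed scored items (12 of 14): 1, 7, 7, 6, 2, 8, 8, 9, 9, 10, 9, 6; sum = 82.
Person mean = 82 / 12 ≈ 6.8333
Prorated total = (82 / 12) × 14 = 95.67 (to 2 dp)

95.67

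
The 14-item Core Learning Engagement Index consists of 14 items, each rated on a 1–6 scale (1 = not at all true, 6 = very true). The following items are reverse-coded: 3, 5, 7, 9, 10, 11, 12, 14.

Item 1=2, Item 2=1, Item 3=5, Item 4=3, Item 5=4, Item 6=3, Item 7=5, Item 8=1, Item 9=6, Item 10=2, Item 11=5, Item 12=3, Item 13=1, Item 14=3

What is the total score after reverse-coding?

Reversing items 3, 5, 7, 9, 10, 11, 12 and 14 with 7 − raw:
Total = 2 + 1 + (7−5) + 3 + (7−4) + 3 + (7−5) + 1 + (7−6) + (7−2) + (7−5) + (7−3) + 1 + (7−3)
      = 2 + 1 + 2 + 3 + 3 + 3 + 2 + 1 + 1 + 5 + 2 + 4 + 1 + 4 = 34

34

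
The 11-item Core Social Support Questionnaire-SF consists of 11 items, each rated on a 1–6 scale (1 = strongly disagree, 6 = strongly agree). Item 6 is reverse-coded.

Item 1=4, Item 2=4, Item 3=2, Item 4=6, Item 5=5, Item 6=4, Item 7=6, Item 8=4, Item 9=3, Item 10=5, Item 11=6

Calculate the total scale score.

Reverse-coded items (on a 1–6 scale, reversed = 7 − raw):
  item 6: 7 − 4 = 3
Scored responses: 4, 4, 2, 6, 5, 3, 6, 4, 3, 5, 6
Total = 4 + 4 + 2 + 6 + 5 + 3 + 6 + 4 + 3 + 5 + 6 = 48

48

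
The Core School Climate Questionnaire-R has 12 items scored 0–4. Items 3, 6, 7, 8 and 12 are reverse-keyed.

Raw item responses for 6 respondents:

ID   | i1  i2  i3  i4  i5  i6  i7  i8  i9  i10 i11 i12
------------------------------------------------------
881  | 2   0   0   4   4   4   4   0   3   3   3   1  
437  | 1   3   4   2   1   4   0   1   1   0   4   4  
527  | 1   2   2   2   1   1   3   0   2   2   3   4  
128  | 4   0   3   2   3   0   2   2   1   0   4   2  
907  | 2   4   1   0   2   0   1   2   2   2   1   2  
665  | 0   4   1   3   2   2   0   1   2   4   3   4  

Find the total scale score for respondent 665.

30

Respondent 665 raw: 0, 4, 1, 3, 2, 2, 0, 1, 2, 4, 3, 4.
Reverse-coded (on a 0–4 scale, reversed = 4 − raw):
  item 1: 0
  item 2: 4
  item 3: 4 − 1 = 3
  item 4: 3
  item 5: 2
  item 6: 4 − 2 = 2
  item 7: 4 − 0 = 4
  item 8: 4 − 1 = 3
  item 9: 2
  item 10: 4
  item 11: 3
  item 12: 4 − 4 = 0
Sum = 0 + 4 + 3 + 3 + 2 + 2 + 4 + 3 + 2 + 4 + 3 + 0 = 30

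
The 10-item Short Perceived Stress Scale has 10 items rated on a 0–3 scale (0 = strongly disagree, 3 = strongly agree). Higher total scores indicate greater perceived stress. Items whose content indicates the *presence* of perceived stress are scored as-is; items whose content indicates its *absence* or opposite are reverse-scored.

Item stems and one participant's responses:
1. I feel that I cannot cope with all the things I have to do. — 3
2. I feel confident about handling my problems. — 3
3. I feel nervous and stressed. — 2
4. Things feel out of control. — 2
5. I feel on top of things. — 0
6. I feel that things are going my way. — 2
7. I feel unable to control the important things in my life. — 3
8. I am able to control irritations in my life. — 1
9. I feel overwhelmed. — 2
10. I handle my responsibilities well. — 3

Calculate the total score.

Items 2, 5, 6, 8, 10 describe the absence/opposite of perceived stress → reverse-score.
reversed = (0+3) − raw = 3 − raw.
  item 1: 3
  item 2: 3 − 3 = 0
  item 3: 2
  item 4: 2
  item 5: 3 − 0 = 3
  item 6: 3 − 2 = 1
  item 7: 3
  item 8: 3 − 1 = 2
  item 9: 2
  item 10: 3 − 3 = 0
Total = 3 + 0 + 2 + 2 + 3 + 1 + 3 + 2 + 2 + 0 = 18

18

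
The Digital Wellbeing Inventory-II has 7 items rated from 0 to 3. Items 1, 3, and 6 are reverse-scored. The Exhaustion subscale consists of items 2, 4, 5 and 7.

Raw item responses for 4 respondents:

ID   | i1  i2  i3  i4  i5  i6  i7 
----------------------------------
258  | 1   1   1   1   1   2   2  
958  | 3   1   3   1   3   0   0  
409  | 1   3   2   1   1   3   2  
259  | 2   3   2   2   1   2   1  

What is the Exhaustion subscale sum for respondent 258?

Respondent 258 raw: 1, 1, 1, 1, 1, 2, 2.
Exhaustion items: 2, 4, 5, 7.
Reverse-coded (reversed = (0+3) − raw = 3 − raw):
  item 2: 1
  item 4: 1
  item 5: 1
  item 7: 2
Sum = 1 + 1 + 1 + 2 = 5

5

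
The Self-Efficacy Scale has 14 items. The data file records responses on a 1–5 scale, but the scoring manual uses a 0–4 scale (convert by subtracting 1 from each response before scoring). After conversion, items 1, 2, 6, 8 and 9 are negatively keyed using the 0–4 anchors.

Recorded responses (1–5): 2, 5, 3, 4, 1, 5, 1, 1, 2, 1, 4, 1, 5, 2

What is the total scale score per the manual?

Convert to 0–4: 1, 4, 2, 3, 0, 4, 0, 0, 1, 0, 3, 0, 4, 1
Reverse-coded (reversed = (0+4) − raw = 4 − raw):
  item 1: 4 − 1 = 3
  item 2: 4 − 4 = 0
  item 6: 4 − 4 = 0
  item 8: 4 − 0 = 4
  item 9: 4 − 1 = 3
Scored: 3, 0, 2, 3, 0, 0, 0, 4, 3, 0, 3, 0, 4, 1
Total = 23

23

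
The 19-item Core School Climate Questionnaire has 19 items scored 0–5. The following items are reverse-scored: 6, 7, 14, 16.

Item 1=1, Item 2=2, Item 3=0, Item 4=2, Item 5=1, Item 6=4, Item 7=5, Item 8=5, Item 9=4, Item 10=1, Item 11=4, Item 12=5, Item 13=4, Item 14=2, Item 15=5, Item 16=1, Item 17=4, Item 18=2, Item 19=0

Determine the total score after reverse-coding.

Reversing items 6, 7, 14, and 16 with 5 − raw:
Total = 1 + 2 + 0 + 2 + 1 + (5−4) + (5−5) + 5 + 4 + 1 + 4 + 5 + 4 + (5−2) + 5 + (5−1) + 4 + 2 + 0
      = 1 + 2 + 0 + 2 + 1 + 1 + 0 + 5 + 4 + 1 + 4 + 5 + 4 + 3 + 5 + 4 + 4 + 2 + 0 = 48

48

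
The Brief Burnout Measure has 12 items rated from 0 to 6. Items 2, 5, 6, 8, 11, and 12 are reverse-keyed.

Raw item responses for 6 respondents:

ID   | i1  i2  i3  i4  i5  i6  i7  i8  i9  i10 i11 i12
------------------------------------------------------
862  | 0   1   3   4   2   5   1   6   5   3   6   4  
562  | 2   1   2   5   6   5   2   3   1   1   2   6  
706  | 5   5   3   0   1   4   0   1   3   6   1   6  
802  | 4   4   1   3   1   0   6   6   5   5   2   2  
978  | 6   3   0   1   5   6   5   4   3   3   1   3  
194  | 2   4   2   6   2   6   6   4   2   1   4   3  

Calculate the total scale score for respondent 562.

26

Respondent 562 raw: 2, 1, 2, 5, 6, 5, 2, 3, 1, 1, 2, 6.
Reverse-coded (reversed = (0+6) − raw = 6 − raw):
  item 1: 2
  item 2: 6 − 1 = 5
  item 3: 2
  item 4: 5
  item 5: 6 − 6 = 0
  item 6: 6 − 5 = 1
  item 7: 2
  item 8: 6 − 3 = 3
  item 9: 1
  item 10: 1
  item 11: 6 − 2 = 4
  item 12: 6 − 6 = 0
Sum = 2 + 5 + 2 + 5 + 0 + 1 + 2 + 3 + 1 + 1 + 4 + 0 = 26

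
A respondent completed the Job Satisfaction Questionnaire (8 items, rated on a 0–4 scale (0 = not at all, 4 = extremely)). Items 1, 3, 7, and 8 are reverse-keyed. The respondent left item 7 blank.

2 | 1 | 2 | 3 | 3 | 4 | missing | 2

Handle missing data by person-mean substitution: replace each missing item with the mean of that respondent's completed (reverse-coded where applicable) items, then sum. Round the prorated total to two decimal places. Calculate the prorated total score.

Reverse-coded (on a 0–4 scale, reversed = 4 − raw):
  item 1: 4 − 2 = 2
  item 3: 4 − 2 = 2
  item 8: 4 − 2 = 2
Completed scored items (7 of 8): 2, 1, 2, 3, 3, 4, 2; sum = 17.
Person mean = 17 / 7 ≈ 2.4286
Prorated total = (17 / 7) × 8 = 19.43 (to 2 dp)

19.43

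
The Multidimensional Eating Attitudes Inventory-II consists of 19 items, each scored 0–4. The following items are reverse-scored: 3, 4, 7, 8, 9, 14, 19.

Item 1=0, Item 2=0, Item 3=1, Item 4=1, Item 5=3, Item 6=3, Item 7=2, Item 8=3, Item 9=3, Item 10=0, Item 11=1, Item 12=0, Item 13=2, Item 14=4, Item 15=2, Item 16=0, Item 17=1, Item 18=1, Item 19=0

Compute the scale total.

27

Raw sum = 27. Reverse-scored items: 3, 4, 7, 8, 9, 14, 19; their raw sum = 14.
Each reversal replaces raw with 4 − raw, changing the total by 4 − 2·raw per item.
Total = 27 + 7·4 − 2·14 = 27 + 28 − 28 = 27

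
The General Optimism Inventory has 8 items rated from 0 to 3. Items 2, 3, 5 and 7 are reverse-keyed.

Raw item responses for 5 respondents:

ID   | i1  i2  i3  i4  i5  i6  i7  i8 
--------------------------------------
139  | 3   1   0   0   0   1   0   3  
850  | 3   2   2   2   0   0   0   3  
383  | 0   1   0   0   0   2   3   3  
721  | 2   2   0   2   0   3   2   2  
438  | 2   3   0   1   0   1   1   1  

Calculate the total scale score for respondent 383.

13

Respondent 383 raw: 0, 1, 0, 0, 0, 2, 3, 3.
Reverse-coded (reverse-coded value = 3 − response):
  item 1: 0
  item 2: 3 − 1 = 2
  item 3: 3 − 0 = 3
  item 4: 0
  item 5: 3 − 0 = 3
  item 6: 2
  item 7: 3 − 3 = 0
  item 8: 3
Sum = 0 + 2 + 3 + 0 + 3 + 2 + 0 + 3 = 13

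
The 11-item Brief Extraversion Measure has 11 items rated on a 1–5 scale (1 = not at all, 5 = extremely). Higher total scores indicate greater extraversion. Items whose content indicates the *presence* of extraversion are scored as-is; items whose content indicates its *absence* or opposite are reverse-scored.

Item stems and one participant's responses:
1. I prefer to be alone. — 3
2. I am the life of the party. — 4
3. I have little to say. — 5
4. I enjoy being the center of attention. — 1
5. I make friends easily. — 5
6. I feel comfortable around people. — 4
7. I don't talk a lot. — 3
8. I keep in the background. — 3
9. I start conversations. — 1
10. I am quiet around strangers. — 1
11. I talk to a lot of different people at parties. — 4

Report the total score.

34

Items 1, 3, 7, 8, 10 describe the absence/opposite of extraversion → reverse-score.
reverse-coded value = 6 − response.
  item 1: 6 − 3 = 3
  item 2: 4
  item 3: 6 − 5 = 1
  item 4: 1
  item 5: 5
  item 6: 4
  item 7: 6 − 3 = 3
  item 8: 6 − 3 = 3
  item 9: 1
  item 10: 6 − 1 = 5
  item 11: 4
Total = 3 + 4 + 1 + 1 + 5 + 4 + 3 + 3 + 1 + 5 + 4 = 34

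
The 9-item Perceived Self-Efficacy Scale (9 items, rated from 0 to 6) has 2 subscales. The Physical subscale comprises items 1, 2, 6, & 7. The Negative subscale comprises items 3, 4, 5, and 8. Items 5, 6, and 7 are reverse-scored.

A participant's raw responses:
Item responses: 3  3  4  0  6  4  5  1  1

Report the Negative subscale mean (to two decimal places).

1.25

Negative items: 3, 4, 5, 8.
Of these, item 5 is reverse-scored; on a 0–6 scale, reversed = 6 − raw.
  item 3: 4
  item 4: 0
  item 5: 6 − 6 = 0
  item 8: 1
Sum = 4 + 0 + 0 + 1 = 5
Mean = 5 / 4 = 1.25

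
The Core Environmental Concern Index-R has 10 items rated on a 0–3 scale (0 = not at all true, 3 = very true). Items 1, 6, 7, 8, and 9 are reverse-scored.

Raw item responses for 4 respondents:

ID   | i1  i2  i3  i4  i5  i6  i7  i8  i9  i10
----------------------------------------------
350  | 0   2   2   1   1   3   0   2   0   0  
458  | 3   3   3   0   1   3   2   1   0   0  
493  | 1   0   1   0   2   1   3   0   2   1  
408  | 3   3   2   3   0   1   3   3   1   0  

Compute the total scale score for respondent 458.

13

Respondent 458 raw: 3, 3, 3, 0, 1, 3, 2, 1, 0, 0.
Reverse-coded (reverse-coded value = 3 − response):
  item 1: 3 − 3 = 0
  item 2: 3
  item 3: 3
  item 4: 0
  item 5: 1
  item 6: 3 − 3 = 0
  item 7: 3 − 2 = 1
  item 8: 3 − 1 = 2
  item 9: 3 − 0 = 3
  item 10: 0
Sum = 0 + 3 + 3 + 0 + 1 + 0 + 1 + 2 + 3 + 0 = 13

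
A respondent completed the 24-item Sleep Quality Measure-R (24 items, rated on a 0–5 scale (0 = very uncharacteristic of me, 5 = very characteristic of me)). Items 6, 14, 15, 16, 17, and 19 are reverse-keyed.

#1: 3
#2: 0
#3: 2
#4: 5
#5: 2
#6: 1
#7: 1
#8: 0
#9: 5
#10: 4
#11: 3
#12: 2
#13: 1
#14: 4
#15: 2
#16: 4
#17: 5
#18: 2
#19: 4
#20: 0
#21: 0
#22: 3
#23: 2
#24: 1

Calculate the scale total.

Reversing items 6, 14, 15, 16, 17 and 19 with 5 − raw:
Total = 3 + 0 + 2 + 5 + 2 + (5−1) + 1 + 0 + 5 + 4 + 3 + 2 + 1 + (5−4) + (5−2) + (5−4) + (5−5) + 2 + (5−4) + 0 + 0 + 3 + 2 + 1
      = 3 + 0 + 2 + 5 + 2 + 4 + 1 + 0 + 5 + 4 + 3 + 2 + 1 + 1 + 3 + 1 + 0 + 2 + 1 + 0 + 0 + 3 + 2 + 1 = 46

46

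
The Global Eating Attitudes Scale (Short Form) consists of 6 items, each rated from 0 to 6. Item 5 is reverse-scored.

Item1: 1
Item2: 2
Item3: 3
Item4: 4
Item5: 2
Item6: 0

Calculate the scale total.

14

Reverse-scored items use 6 − raw:
  item 5: 6 − 2 = 4
Scored items: 1, 2, 3, 4, 4, 0
Total = 1 + 2 + 3 + 4 + 4 + 0 = 14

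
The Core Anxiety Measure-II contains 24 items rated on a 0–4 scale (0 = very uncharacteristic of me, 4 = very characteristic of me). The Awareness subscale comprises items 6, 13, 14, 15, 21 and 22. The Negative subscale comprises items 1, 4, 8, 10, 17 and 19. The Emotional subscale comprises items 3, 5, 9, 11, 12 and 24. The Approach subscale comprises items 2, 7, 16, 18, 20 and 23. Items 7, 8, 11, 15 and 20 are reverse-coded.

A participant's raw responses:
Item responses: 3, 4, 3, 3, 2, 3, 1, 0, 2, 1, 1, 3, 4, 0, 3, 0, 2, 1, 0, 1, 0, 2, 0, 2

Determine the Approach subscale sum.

Approach items: 2, 7, 16, 18, 20, 23.
Of these, items 7 and 20 are reverse-coded; on a 0–4 scale, reversed = 4 − raw.
  item 2: 4
  item 7: 4 − 1 = 3
  item 16: 0
  item 18: 1
  item 20: 4 − 1 = 3
  item 23: 0
Sum = 4 + 3 + 0 + 1 + 3 + 0 = 11

11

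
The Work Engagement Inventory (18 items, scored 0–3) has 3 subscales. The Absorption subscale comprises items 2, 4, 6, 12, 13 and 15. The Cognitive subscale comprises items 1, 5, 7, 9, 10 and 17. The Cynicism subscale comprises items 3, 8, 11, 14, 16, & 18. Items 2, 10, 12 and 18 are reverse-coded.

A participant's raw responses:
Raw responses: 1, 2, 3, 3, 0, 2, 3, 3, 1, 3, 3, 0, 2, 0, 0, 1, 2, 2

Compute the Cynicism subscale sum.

Cynicism items: 3, 8, 11, 14, 16, 18.
Of these, item 18 is reverse-coded; reversed = (0+3) − raw = 3 − raw.
  item 3: 3
  item 8: 3
  item 11: 3
  item 14: 0
  item 16: 1
  item 18: 3 − 2 = 1
Sum = 3 + 3 + 3 + 0 + 1 + 1 = 11

11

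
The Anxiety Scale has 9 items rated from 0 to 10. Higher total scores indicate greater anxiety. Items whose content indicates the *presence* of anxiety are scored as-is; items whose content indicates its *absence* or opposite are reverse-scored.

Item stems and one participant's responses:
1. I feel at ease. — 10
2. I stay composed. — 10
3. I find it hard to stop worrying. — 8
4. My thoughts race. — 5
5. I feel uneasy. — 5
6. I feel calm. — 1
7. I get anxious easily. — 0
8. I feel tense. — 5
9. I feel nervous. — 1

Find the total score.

Items 1, 2, 6 describe the absence/opposite of anxiety → reverse-score.
reversed = (0+10) − raw = 10 − raw.
  item 1: 10 − 10 = 0
  item 2: 10 − 10 = 0
  item 3: 8
  item 4: 5
  item 5: 5
  item 6: 10 − 1 = 9
  item 7: 0
  item 8: 5
  item 9: 1
Total = 0 + 0 + 8 + 5 + 5 + 9 + 0 + 5 + 1 = 33

33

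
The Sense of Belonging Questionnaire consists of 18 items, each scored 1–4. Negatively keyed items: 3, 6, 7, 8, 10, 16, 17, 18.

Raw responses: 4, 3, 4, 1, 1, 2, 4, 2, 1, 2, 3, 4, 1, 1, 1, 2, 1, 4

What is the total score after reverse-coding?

39

Reversing items 3, 6, 7, 8, 10, 16, 17, & 18 with 5 − raw:
Total = 4 + 3 + (5−4) + 1 + 1 + (5−2) + (5−4) + (5−2) + 1 + (5−2) + 3 + 4 + 1 + 1 + 1 + (5−2) + (5−1) + (5−4)
      = 4 + 3 + 1 + 1 + 1 + 3 + 1 + 3 + 1 + 3 + 3 + 4 + 1 + 1 + 1 + 3 + 4 + 1 = 39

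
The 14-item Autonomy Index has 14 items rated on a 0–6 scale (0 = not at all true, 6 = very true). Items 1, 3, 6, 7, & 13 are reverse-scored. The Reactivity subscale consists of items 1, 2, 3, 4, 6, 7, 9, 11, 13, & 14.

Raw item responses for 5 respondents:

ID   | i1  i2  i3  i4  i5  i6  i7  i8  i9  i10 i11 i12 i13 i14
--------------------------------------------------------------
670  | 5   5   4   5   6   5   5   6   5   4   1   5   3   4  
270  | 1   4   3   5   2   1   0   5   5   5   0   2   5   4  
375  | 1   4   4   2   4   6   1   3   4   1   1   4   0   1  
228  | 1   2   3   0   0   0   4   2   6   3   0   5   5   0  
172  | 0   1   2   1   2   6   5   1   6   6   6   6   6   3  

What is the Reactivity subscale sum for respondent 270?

Respondent 270 raw: 1, 4, 3, 5, 2, 1, 0, 5, 5, 5, 0, 2, 5, 4.
Reactivity items: 1, 2, 3, 4, 6, 7, 9, 11, 13, 14.
Reverse-coded (on a 0–6 scale, reversed = 6 − raw):
  item 1: 6 − 1 = 5
  item 2: 4
  item 3: 6 − 3 = 3
  item 4: 5
  item 6: 6 − 1 = 5
  item 7: 6 − 0 = 6
  item 9: 5
  item 11: 0
  item 13: 6 − 5 = 1
  item 14: 4
Sum = 5 + 4 + 3 + 5 + 5 + 6 + 5 + 0 + 1 + 4 = 38

38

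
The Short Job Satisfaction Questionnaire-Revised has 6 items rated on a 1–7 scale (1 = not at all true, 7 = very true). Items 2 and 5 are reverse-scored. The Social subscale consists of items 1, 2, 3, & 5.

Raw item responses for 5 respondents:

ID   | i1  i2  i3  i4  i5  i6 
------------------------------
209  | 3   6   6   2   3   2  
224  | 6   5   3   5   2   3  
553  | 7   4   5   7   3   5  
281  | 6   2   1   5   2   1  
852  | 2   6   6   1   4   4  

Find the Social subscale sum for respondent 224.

18

Respondent 224 raw: 6, 5, 3, 5, 2, 3.
Social items: 1, 2, 3, 5.
Reverse-coded (on a 1–7 scale, reversed = 8 − raw):
  item 1: 6
  item 2: 8 − 5 = 3
  item 3: 3
  item 5: 8 − 2 = 6
Sum = 6 + 3 + 3 + 6 = 18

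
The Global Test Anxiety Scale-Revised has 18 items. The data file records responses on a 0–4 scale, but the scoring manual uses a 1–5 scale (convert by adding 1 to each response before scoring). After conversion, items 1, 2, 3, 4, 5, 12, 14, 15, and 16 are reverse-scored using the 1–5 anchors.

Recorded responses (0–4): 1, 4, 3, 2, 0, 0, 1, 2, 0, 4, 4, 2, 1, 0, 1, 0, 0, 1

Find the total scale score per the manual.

54

Convert to 1–5: 2, 5, 4, 3, 1, 1, 2, 3, 1, 5, 5, 3, 2, 1, 2, 1, 1, 2
Reverse-coded (reversed = (1+5) − raw = 6 − raw):
  item 1: 6 − 2 = 4
  item 2: 6 − 5 = 1
  item 3: 6 − 4 = 2
  item 4: 6 − 3 = 3
  item 5: 6 − 1 = 5
  item 12: 6 − 3 = 3
  item 14: 6 − 1 = 5
  item 15: 6 − 2 = 4
  item 16: 6 − 1 = 5
Scored: 4, 1, 2, 3, 5, 1, 2, 3, 1, 5, 5, 3, 2, 5, 4, 5, 1, 2
Total = 54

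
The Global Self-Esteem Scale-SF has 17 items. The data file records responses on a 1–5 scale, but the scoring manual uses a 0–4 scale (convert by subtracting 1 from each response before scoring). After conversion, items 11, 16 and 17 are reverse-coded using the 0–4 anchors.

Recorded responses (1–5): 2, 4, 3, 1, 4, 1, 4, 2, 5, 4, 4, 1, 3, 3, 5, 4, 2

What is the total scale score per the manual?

33

Convert to 0–4: 1, 3, 2, 0, 3, 0, 3, 1, 4, 3, 3, 0, 2, 2, 4, 3, 1
Reverse-coded (reverse-coded value = 4 − response):
  item 11: 4 − 3 = 1
  item 16: 4 − 3 = 1
  item 17: 4 − 1 = 3
Scored: 1, 3, 2, 0, 3, 0, 3, 1, 4, 3, 1, 0, 2, 2, 4, 1, 3
Total = 33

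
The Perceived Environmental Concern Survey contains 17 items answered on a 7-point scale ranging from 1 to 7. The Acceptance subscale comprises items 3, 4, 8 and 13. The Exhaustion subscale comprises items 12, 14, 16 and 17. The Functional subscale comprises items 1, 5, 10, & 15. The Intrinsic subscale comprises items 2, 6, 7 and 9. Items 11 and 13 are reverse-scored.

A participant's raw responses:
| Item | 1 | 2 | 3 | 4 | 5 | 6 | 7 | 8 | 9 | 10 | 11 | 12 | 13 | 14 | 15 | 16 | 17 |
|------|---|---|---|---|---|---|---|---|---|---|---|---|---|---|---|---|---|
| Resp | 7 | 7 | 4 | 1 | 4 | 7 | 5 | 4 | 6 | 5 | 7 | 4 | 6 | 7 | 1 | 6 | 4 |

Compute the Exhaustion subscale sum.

Exhaustion items: 12, 14, 16, 17.
  item 12: 4
  item 14: 7
  item 16: 6
  item 17: 4
Sum = 4 + 7 + 6 + 4 = 21

21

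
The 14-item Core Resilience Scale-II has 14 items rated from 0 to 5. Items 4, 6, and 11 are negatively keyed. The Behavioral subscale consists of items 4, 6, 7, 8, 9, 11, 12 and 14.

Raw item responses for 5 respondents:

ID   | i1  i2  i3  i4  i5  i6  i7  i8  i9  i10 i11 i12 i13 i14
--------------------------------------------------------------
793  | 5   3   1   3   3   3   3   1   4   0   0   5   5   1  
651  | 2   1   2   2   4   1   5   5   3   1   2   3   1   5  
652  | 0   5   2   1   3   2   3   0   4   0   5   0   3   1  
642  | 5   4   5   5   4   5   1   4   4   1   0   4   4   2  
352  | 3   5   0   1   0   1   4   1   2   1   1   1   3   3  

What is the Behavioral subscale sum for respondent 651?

Respondent 651 raw: 2, 1, 2, 2, 4, 1, 5, 5, 3, 1, 2, 3, 1, 5.
Behavioral items: 4, 6, 7, 8, 9, 11, 12, 14.
Reverse-coded (reversed = (0+5) − raw = 5 − raw):
  item 4: 5 − 2 = 3
  item 6: 5 − 1 = 4
  item 7: 5
  item 8: 5
  item 9: 3
  item 11: 5 − 2 = 3
  item 12: 3
  item 14: 5
Sum = 3 + 4 + 5 + 5 + 3 + 3 + 3 + 5 = 31

31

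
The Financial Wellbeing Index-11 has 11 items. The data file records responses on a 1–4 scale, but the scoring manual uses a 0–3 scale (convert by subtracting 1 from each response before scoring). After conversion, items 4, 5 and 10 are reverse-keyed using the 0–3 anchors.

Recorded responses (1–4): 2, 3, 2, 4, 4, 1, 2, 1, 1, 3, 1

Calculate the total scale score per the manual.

6

Convert to 0–3: 1, 2, 1, 3, 3, 0, 1, 0, 0, 2, 0
Reverse-coded (reverse-coded value = 3 − response):
  item 4: 3 − 3 = 0
  item 5: 3 − 3 = 0
  item 10: 3 − 2 = 1
Scored: 1, 2, 1, 0, 0, 0, 1, 0, 0, 1, 0
Total = 6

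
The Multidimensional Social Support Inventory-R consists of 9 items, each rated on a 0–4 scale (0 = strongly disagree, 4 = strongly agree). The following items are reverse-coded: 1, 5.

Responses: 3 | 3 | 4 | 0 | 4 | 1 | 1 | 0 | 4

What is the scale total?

14

Reverse-coded items (reversed = (0+4) − raw = 4 − raw):
  item 1: 4 − 3 = 1
  item 5: 4 − 4 = 0
Scored items: 1, 3, 4, 0, 0, 1, 1, 0, 4
Total = 1 + 3 + 4 + 0 + 0 + 1 + 1 + 0 + 4 = 14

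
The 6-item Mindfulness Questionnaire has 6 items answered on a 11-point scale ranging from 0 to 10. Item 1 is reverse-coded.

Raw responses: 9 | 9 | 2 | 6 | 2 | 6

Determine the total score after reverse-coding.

26

Reversing item 1 with 10 − raw:
Total = (10−9) + 9 + 2 + 6 + 2 + 6
      = 1 + 9 + 2 + 6 + 2 + 6 = 26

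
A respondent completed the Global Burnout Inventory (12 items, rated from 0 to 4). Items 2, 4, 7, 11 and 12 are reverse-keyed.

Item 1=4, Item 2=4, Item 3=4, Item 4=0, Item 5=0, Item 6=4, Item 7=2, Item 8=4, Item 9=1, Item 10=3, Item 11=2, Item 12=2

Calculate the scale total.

Apply reverse scoring (reversed = (0+4) − raw = 4 − raw):
  item 2: 4 − 4 = 0
  item 4: 4 − 0 = 4
  item 7: 4 − 2 = 2
  item 11: 4 − 2 = 2
  item 12: 4 − 2 = 2
Scored responses: 4, 0, 4, 4, 0, 4, 2, 4, 1, 3, 2, 2
Total = 4 + 0 + 4 + 4 + 0 + 4 + 2 + 4 + 1 + 3 + 2 + 2 = 30

30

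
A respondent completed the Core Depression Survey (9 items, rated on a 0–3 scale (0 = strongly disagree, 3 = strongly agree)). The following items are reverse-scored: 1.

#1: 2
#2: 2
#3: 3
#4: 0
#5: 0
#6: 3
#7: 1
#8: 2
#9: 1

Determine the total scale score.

13

Reversing item 1 with 3 − raw:
Total = (3−2) + 2 + 3 + 0 + 0 + 3 + 1 + 2 + 1
      = 1 + 2 + 3 + 0 + 0 + 3 + 1 + 2 + 1 = 13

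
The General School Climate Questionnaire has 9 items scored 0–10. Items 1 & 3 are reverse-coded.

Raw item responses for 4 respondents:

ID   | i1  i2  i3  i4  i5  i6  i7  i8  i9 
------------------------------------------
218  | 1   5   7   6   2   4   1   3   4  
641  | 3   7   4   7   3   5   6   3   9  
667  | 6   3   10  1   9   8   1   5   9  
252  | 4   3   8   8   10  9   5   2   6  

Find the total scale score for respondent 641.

53

Respondent 641 raw: 3, 7, 4, 7, 3, 5, 6, 3, 9.
Reverse-coded (reverse-coded value = 10 − response):
  item 1: 10 − 3 = 7
  item 2: 7
  item 3: 10 − 4 = 6
  item 4: 7
  item 5: 3
  item 6: 5
  item 7: 6
  item 8: 3
  item 9: 9
Sum = 7 + 7 + 6 + 7 + 3 + 5 + 6 + 3 + 9 = 53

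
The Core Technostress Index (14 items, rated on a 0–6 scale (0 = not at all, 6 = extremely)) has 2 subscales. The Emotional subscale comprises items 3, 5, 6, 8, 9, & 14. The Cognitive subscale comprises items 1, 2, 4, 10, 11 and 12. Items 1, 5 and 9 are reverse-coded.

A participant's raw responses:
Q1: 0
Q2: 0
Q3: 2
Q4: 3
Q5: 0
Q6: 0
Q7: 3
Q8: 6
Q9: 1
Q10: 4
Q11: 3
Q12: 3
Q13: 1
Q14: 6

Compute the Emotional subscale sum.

25

Emotional items: 3, 5, 6, 8, 9, 14.
Of these, items 5 & 9 are reverse-coded; on a 0–6 scale, reversed = 6 − raw.
  item 3: 2
  item 5: 6 − 0 = 6
  item 6: 0
  item 8: 6
  item 9: 6 − 1 = 5
  item 14: 6
Sum = 2 + 6 + 0 + 6 + 5 + 6 = 25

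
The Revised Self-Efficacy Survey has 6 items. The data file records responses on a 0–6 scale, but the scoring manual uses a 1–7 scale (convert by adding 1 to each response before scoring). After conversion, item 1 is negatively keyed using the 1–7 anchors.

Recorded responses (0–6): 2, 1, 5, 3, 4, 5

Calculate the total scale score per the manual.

28

Convert to 1–7: 3, 2, 6, 4, 5, 6
Reverse-coded (reversed = (1+7) − raw = 8 − raw):
  item 1: 8 − 3 = 5
Scored: 5, 2, 6, 4, 5, 6
Total = 28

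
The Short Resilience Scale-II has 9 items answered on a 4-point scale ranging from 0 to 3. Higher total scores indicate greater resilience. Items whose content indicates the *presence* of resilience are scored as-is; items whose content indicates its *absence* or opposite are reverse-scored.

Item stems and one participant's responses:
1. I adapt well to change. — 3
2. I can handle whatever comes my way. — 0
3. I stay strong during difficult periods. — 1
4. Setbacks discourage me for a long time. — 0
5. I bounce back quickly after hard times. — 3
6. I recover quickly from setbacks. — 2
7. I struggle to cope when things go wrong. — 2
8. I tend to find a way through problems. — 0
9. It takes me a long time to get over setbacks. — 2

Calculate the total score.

14

Items 4, 7, 9 describe the absence/opposite of resilience → reverse-score.
reverse-coded value = 3 − response.
  item 1: 3
  item 2: 0
  item 3: 1
  item 4: 3 − 0 = 3
  item 5: 3
  item 6: 2
  item 7: 3 − 2 = 1
  item 8: 0
  item 9: 3 − 2 = 1
Total = 3 + 0 + 1 + 3 + 3 + 2 + 1 + 0 + 1 = 14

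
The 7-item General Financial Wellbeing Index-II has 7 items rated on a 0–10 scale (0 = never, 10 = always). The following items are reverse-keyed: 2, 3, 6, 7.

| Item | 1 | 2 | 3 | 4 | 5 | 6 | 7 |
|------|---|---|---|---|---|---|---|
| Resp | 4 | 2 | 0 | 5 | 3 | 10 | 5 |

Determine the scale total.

Raw sum = 29. Reverse-keyed items: 2, 3, 6, 7; their raw sum = 17.
Each reversal replaces raw with 10 − raw, changing the total by 10 − 2·raw per item.
Total = 29 + 4·10 − 2·17 = 29 + 40 − 34 = 35

35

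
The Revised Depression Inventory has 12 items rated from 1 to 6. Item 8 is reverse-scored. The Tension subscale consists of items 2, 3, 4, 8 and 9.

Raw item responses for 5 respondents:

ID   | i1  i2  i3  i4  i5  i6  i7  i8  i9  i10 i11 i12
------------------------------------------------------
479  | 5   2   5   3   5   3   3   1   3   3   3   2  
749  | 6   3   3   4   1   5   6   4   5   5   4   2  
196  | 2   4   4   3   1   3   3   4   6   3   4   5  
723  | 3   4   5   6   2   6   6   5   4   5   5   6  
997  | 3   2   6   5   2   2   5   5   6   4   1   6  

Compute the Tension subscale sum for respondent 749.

18

Respondent 749 raw: 6, 3, 3, 4, 1, 5, 6, 4, 5, 5, 4, 2.
Tension items: 2, 3, 4, 8, 9.
Reverse-coded (on a 1–6 scale, reversed = 7 − raw):
  item 2: 3
  item 3: 3
  item 4: 4
  item 8: 7 − 4 = 3
  item 9: 5
Sum = 3 + 3 + 4 + 3 + 5 = 18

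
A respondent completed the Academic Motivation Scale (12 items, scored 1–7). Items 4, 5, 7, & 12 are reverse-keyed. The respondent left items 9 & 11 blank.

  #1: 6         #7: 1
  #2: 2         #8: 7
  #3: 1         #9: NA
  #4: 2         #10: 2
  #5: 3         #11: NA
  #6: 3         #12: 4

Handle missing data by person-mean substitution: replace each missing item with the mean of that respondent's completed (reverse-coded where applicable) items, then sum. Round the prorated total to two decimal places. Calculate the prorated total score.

51.60

Reverse-coded (reverse-coded value = 8 − response):
  item 4: 8 − 2 = 6
  item 5: 8 − 3 = 5
  item 7: 8 − 1 = 7
  item 12: 8 − 4 = 4
Completed scored items (10 of 12): 6, 2, 1, 6, 5, 3, 7, 7, 2, 4; sum = 43.
Person mean = 43 / 10 ≈ 4.3000
Prorated total = (43 / 10) × 12 = 51.60 (to 2 dp)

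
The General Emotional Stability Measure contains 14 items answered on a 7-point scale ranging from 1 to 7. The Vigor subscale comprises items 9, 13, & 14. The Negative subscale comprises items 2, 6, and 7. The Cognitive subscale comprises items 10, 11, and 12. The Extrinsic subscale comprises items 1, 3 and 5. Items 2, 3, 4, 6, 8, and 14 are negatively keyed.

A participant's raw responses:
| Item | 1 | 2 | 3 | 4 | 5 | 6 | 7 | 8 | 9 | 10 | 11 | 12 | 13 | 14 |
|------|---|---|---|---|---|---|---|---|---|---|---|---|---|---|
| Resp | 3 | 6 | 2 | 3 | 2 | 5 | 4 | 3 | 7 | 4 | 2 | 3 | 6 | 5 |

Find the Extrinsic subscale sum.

11

Extrinsic items: 1, 3, 5.
Of these, item 3 is negatively keyed; reverse-coded value = 8 − response.
  item 1: 3
  item 3: 8 − 2 = 6
  item 5: 2
Sum = 3 + 6 + 2 = 11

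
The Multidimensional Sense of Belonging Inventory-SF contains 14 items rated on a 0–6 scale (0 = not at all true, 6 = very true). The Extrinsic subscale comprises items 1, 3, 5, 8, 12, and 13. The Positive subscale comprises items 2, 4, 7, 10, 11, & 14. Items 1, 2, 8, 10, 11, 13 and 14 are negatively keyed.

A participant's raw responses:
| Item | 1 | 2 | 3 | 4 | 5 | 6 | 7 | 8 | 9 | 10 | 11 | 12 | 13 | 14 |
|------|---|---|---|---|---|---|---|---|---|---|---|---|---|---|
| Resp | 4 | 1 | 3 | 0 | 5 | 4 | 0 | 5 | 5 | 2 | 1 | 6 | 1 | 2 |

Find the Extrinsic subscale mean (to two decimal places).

Extrinsic items: 1, 3, 5, 8, 12, 13.
Of these, items 1, 8 and 13 are negatively keyed; reverse-coded value = 6 − response.
  item 1: 6 − 4 = 2
  item 3: 3
  item 5: 5
  item 8: 6 − 5 = 1
  item 12: 6
  item 13: 6 − 1 = 5
Sum = 2 + 3 + 5 + 1 + 6 + 5 = 22
Mean = 22 / 6 = 3.67

3.67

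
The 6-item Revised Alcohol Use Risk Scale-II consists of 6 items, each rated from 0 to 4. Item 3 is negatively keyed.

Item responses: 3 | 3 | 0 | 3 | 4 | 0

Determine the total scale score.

17

Reversing item 3 with 4 − raw:
Total = 3 + 3 + (4−0) + 3 + 4 + 0
      = 3 + 3 + 4 + 3 + 4 + 0 = 17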